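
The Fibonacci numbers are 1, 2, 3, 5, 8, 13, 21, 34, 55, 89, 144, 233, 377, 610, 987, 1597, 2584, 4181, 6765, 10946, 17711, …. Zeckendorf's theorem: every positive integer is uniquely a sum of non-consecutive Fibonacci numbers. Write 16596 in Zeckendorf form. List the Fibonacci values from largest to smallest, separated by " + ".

subtract 10946 from 16596: 5650 remains
subtract 4181 from 5650: 1469 remains
subtract 987 from 1469: 482 remains
subtract 377 from 482: 105 remains
subtract 89 from 105: 16 remains
subtract 13 from 16: 3 remains
subtract 3 from 3: 0 remains
So 16596 = 10946 + 4181 + 987 + 377 + 89 + 13 + 3, with no two terms consecutive in the sequence.

10946 + 4181 + 987 + 377 + 89 + 13 + 3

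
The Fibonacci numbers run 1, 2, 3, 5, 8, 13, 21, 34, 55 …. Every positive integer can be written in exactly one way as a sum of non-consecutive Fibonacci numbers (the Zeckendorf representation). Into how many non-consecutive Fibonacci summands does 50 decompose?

3

subtract 34 from 50: 16 remains
subtract 13 from 16: 3 remains
subtract 3 from 3: 0 remains
50 = 34 + 13 + 3, which has 3 terms.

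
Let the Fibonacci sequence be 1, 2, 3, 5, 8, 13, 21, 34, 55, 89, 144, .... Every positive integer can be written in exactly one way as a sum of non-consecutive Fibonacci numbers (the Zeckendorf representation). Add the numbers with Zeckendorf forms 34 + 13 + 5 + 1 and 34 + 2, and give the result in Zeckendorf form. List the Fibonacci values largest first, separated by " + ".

The two numbers are 53 and 36, so their sum is 89.
89 ≤ 89 < 144, so take 89; remainder 0

89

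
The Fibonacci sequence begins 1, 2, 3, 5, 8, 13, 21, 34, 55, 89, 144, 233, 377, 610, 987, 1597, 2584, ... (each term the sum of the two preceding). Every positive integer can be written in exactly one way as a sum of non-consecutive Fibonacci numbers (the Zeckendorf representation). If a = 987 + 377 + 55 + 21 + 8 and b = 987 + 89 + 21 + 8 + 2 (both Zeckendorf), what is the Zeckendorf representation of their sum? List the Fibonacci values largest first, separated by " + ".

1597 + 610 + 233 + 89 + 21 + 5

The two numbers are 1448 and 1107, so their sum is 2555.
largest Fibonacci ≤ 2555 is 1597; 2555 − 1597 = 958
largest Fibonacci ≤ 958 is 610; 958 − 610 = 348
largest Fibonacci ≤ 348 is 233; 348 − 233 = 115
largest Fibonacci ≤ 115 is 89; 115 − 89 = 26
largest Fibonacci ≤ 26 is 21; 26 − 21 = 5
largest Fibonacci ≤ 5 is 5; 5 − 5 = 0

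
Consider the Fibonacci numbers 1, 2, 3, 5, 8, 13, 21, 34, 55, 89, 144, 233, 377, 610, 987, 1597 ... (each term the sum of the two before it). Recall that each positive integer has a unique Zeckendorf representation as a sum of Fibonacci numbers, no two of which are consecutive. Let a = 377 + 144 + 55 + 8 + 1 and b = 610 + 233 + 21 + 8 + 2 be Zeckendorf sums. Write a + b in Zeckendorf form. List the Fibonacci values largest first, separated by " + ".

The two numbers are 585 and 874, so their sum is 1459.
1459 − 987 = 472
472 − 377 = 95
95 − 89 = 6
6 − 5 = 1
1 − 1 = 0

987 + 377 + 89 + 5 + 1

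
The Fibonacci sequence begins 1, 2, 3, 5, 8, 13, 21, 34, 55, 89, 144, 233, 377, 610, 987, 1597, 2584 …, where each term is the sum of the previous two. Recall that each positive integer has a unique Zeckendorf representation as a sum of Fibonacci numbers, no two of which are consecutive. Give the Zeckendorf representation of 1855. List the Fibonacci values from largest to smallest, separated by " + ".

1597 + 233 + 21 + 3 + 1

Greedily peel off the largest Fibonacci term at each step:
1855 − 1597 = 258
258 − 233 = 25
25 − 21 = 4
4 − 3 = 1
1 − 1 = 0
So 1855 = 1597 + 233 + 21 + 3 + 1, with no two terms consecutive in the sequence.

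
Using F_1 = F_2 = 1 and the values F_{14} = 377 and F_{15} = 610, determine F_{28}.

317811

By the doubling identity F_{2k} = F_k(2F_{k+1} − F_k): F_{28} = 377·(2·610 − 377) = 377·843 = 317811.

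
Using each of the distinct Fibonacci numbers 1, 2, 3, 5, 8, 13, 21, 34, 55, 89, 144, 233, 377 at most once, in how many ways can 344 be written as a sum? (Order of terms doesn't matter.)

Starting from the Zeckendorf form and repeatedly splitting a term F_k into F_{k−1} + F_{k−2} (when neither is already used) reaches every representation.
344 = 233+89+21+1 = 233+89+13+8+1 = 233+55+34+21+1 = 233+89+13+5+3+1 = 233+55+34+13+8+1 = … (4 more), for 9 in all.

9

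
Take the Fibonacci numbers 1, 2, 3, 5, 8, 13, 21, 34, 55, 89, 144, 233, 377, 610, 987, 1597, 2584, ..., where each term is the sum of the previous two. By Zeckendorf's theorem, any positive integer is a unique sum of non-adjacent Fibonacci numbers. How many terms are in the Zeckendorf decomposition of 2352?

Greedily peel off the largest Fibonacci term at each step:
largest Fibonacci ≤ 2352 is 1597; 2352 − 1597 = 755
largest Fibonacci ≤ 755 is 610; 755 − 610 = 145
largest Fibonacci ≤ 145 is 144; 145 − 144 = 1
largest Fibonacci ≤ 1 is 1; 1 − 1 = 0
2352 = 1597 + 610 + 144 + 1, which has 4 terms.

4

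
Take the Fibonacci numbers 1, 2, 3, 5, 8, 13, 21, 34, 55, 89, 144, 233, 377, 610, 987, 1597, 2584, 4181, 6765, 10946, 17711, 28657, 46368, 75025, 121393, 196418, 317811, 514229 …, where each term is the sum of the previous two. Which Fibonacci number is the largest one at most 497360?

317811 ≤ 497360 < 514229, so the largest Fibonacci number not exceeding 497360 is 317811.

317811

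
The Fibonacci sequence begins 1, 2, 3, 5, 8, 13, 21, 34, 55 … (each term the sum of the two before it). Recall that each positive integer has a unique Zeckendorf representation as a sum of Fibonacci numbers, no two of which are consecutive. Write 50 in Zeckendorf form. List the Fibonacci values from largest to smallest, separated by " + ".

largest Fibonacci ≤ 50 is 34; 50 − 34 = 16
largest Fibonacci ≤ 16 is 13; 16 − 13 = 3
largest Fibonacci ≤ 3 is 3; 3 − 3 = 0
So 50 = 34 + 13 + 3, with no two terms consecutive in the sequence.

34 + 13 + 3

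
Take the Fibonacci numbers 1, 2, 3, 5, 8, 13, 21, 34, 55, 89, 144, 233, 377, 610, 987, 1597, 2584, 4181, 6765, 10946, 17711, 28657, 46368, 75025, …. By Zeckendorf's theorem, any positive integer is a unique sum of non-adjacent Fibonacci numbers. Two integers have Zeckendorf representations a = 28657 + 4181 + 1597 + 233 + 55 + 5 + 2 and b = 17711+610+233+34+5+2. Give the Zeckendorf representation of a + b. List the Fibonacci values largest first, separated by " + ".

The two numbers are 34730 and 18595, so their sum is 53325.
46368 ≤ 53325 < 75025, so take 46368; remainder 6957
6765 ≤ 6957 < 10946, so take 6765; remainder 192
144 ≤ 192 < 233, so take 144; remainder 48
34 ≤ 48 < 55, so take 34; remainder 14
13 ≤ 14 < 21, so take 13; remainder 1
1 ≤ 1 < 2, so take 1; remainder 0

46368 + 6765 + 144 + 34 + 13 + 1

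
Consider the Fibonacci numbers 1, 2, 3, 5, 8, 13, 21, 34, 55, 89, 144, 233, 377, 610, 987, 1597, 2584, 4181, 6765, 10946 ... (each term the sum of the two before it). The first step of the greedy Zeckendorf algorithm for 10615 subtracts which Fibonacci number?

6765 ≤ 10615 < 10946, so the largest Fibonacci number not exceeding 10615 is 6765.

6765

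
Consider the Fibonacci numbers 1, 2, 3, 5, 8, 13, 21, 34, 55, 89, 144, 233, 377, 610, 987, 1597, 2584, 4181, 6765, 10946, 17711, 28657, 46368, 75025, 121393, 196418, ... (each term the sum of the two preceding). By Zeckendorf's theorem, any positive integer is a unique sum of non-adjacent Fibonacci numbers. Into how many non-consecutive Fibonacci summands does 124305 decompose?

6

124305 − 121393 = 2912
2912 − 2584 = 328
328 − 233 = 95
95 − 89 = 6
6 − 5 = 1
1 − 1 = 0
124305 = 121393 + 2584 + 233 + 89 + 5 + 1, which has 6 terms.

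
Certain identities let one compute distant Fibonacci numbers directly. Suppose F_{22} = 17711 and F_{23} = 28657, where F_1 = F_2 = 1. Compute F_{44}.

By the doubling identity F_{2k} = F_k(2F_{k+1} − F_k): F_{44} = 17711·(2·28657 − 17711) = 17711·39603 = 701408733.

701408733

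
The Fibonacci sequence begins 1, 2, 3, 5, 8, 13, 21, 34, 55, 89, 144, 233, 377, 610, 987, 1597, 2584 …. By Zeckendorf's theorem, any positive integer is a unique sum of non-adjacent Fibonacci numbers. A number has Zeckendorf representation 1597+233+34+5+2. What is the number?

1871

1597+233+34+5+2 = 1871.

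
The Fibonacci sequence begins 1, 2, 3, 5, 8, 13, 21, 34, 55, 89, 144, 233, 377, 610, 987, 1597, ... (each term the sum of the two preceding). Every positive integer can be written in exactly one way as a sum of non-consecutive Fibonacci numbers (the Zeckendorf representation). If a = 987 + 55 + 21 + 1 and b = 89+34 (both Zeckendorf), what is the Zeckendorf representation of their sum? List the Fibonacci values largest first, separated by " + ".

987 + 144 + 55 + 1

The two numbers are 1064 and 123, so their sum is 1187.
Repeatedly subtract the largest Fibonacci number that fits:
take 987 (≤ 1187); 1187 − 987 = 200
take 144 (≤ 200); 200 − 144 = 56
take 55 (≤ 56); 56 − 55 = 1
take 1 (≤ 1); 1 − 1 = 0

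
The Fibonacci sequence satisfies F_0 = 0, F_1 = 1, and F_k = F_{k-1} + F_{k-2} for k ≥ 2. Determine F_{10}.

Iterating the recurrence up to F_{3} = 2 and F_{2} = 1:
F_{4} = F_{3} + F_{2} = 2 + 1 = 3
F_{5} = F_{4} + F_{3} = 3 + 2 = 5
F_{6} = F_{5} + F_{4} = 5 + 3 = 8
F_{7} = F_{6} + F_{5} = 8 + 5 = 13
F_{8} = F_{7} + F_{6} = 13 + 8 = 21
F_{9} = F_{8} + F_{7} = 21 + 13 = 34
F_{10} = F_{9} + F_{8} = 34 + 21 = 55

55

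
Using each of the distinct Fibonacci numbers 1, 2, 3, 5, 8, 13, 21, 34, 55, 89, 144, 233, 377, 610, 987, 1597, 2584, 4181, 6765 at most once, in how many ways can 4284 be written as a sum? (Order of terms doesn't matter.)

Each representation comes from the Zeckendorf form by replacing some F_k with F_{k−1} + F_{k−2} where possible.
4284 = 4181+89+13+1 = 4181+89+8+5+1 = 4181+55+34+13+1 = 2584+1597+89+13+1 = … (33 more), for 37 in all.

37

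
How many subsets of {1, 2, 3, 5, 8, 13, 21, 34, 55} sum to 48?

5

Each representation comes from the Zeckendorf form by replacing some F_k with F_{k−1} + F_{k−2} where possible.
48 = 34+13+1 = 34+8+5+1 = 34+8+3+2+1 = … (2 more), for 5 in all.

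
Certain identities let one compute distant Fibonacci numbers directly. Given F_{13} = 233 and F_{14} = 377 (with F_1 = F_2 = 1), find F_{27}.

196418

By F_{2k+1} = F_k² + F_{k+1}²: F_{27} = 233² + 377² = 54289 + 142129 = 196418.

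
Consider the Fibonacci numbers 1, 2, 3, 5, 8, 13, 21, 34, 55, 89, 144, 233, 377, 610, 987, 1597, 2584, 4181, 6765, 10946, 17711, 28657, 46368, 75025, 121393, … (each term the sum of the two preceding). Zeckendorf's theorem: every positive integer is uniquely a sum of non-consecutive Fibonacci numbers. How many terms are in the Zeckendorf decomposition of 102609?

7

subtract 75025 from 102609: 27584 remains
subtract 17711 from 27584: 9873 remains
subtract 6765 from 9873: 3108 remains
subtract 2584 from 3108: 524 remains
subtract 377 from 524: 147 remains
subtract 144 from 147: 3 remains
subtract 3 from 3: 0 remains
102609 = 75025 + 17711 + 6765 + 2584 + 377 + 144 + 3, which has 7 terms.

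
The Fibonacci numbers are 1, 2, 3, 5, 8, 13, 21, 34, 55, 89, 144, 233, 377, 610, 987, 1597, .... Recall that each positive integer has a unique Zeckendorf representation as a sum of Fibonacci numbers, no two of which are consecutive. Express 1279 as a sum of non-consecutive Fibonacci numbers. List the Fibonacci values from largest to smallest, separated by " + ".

take 987 (≤ 1279); 1279 − 987 = 292
take 233 (≤ 292); 292 − 233 = 59
take 55 (≤ 59); 59 − 55 = 4
take 3 (≤ 4); 4 − 3 = 1
take 1 (≤ 1); 1 − 1 = 0
So 1279 = 987 + 233 + 55 + 3 + 1, with no two terms consecutive in the sequence.

987 + 233 + 55 + 3 + 1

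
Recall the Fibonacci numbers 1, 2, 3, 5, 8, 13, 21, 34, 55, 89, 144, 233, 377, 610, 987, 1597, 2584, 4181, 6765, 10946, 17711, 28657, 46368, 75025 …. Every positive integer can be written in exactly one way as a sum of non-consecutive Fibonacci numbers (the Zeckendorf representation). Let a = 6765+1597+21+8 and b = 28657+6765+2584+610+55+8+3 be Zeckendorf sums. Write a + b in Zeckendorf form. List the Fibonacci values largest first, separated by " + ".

The two numbers are 8391 and 38682, so their sum is 47073.
47073: greatest Fibonacci not exceeding it is 46368, leaving 705
705: greatest Fibonacci not exceeding it is 610, leaving 95
95: greatest Fibonacci not exceeding it is 89, leaving 6
6: greatest Fibonacci not exceeding it is 5, leaving 1
1: greatest Fibonacci not exceeding it is 1, leaving 0

46368 + 610 + 89 + 5 + 1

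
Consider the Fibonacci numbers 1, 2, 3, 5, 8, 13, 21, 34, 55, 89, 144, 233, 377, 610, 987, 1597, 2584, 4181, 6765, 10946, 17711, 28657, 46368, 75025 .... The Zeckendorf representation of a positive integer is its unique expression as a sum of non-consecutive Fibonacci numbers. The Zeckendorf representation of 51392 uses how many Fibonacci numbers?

take 46368 (≤ 51392); 51392 − 46368 = 5024
take 4181 (≤ 5024); 5024 − 4181 = 843
take 610 (≤ 843); 843 − 610 = 233
take 233 (≤ 233); 233 − 233 = 0
51392 = 46368 + 4181 + 610 + 233, which has 4 terms.

4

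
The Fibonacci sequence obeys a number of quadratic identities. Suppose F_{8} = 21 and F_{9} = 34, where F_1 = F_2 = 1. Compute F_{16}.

987

By the doubling identity F_{2k} = F_k(2F_{k+1} − F_k): F_{16} = 21·(2·34 − 21) = 21·47 = 987.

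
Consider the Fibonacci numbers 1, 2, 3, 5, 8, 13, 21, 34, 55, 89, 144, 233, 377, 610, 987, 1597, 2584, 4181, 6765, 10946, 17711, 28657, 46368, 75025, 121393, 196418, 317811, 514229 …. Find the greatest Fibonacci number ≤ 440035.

317811 ≤ 440035 < 514229, so the largest Fibonacci number not exceeding 440035 is 317811.

317811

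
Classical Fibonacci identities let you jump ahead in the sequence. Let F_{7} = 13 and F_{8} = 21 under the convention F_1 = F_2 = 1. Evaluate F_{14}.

By the doubling identity F_{2k} = F_k(2F_{k+1} − F_k): F_{14} = 13·(2·21 − 13) = 13·29 = 377.

377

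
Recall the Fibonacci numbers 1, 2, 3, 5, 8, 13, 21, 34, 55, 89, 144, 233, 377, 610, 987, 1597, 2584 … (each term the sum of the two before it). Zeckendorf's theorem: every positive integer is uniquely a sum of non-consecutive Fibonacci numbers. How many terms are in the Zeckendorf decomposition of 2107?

6

Greedy algorithm:
1597 ≤ 2107 < 2584, so take 1597; remainder 510
377 ≤ 510 < 610, so take 377; remainder 133
89 ≤ 133 < 144, so take 89; remainder 44
34 ≤ 44 < 55, so take 34; remainder 10
8 ≤ 10 < 13, so take 8; remainder 2
2 ≤ 2 < 3, so take 2; remainder 0
2107 = 1597 + 377 + 89 + 34 + 8 + 2, which has 6 terms.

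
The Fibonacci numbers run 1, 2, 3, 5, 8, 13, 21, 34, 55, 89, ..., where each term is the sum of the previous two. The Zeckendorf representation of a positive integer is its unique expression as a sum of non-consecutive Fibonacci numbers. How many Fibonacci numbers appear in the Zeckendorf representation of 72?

4

subtract 55 from 72: 17 remains
subtract 13 from 17: 4 remains
subtract 3 from 4: 1 remains
subtract 1 from 1: 0 remains
72 = 55 + 13 + 3 + 1, which has 4 terms.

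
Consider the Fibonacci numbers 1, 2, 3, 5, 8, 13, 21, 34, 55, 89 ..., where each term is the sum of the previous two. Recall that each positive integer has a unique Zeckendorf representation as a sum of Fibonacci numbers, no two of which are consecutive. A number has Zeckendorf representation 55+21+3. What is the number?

55+21+3 = 79.

79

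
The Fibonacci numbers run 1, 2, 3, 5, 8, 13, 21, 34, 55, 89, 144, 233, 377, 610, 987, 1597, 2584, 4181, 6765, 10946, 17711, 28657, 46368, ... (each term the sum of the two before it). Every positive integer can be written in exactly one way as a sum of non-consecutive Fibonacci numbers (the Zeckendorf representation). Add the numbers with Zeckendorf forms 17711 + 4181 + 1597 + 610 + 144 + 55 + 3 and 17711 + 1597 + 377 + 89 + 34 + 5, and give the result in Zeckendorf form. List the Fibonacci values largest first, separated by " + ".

The two numbers are 24301 and 19813, so their sum is 44114.
28657 ≤ 44114 < 46368, so take 28657; remainder 15457
10946 ≤ 15457 < 17711, so take 10946; remainder 4511
4181 ≤ 4511 < 6765, so take 4181; remainder 330
233 ≤ 330 < 377, so take 233; remainder 97
89 ≤ 97 < 144, so take 89; remainder 8
8 ≤ 8 < 13, so take 8; remainder 0

28657 + 10946 + 4181 + 233 + 89 + 8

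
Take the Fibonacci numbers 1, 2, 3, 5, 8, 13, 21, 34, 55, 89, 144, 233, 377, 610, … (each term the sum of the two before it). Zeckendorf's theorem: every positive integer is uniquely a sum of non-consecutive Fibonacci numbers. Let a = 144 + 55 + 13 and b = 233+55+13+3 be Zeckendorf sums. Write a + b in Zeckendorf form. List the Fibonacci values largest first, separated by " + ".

The two numbers are 212 and 304, so their sum is 516.
516 − 377 = 139
139 − 89 = 50
50 − 34 = 16
16 − 13 = 3
3 − 3 = 0

377 + 89 + 34 + 13 + 3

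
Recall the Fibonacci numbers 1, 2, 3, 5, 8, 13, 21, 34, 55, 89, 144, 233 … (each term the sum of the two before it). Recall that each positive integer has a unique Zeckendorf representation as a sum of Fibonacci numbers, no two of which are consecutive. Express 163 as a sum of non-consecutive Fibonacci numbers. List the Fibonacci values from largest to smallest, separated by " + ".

Greedily peel off the largest Fibonacci term at each step:
144 ≤ 163 < 233, so take 144; remainder 19
13 ≤ 19 < 21, so take 13; remainder 6
5 ≤ 6 < 8, so take 5; remainder 1
1 ≤ 1 < 2, so take 1; remainder 0
So 163 = 144 + 13 + 5 + 1, with no two terms consecutive in the sequence.

144 + 13 + 5 + 1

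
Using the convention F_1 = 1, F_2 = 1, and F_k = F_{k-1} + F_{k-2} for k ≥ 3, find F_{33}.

Iterating the recurrence up to F_{26} = 121393 and F_{25} = 75025:
F_{27} = F_{26} + F_{25} = 121393 + 75025 = 196418
F_{28} = F_{27} + F_{26} = 196418 + 121393 = 317811
F_{29} = F_{28} + F_{27} = 317811 + 196418 = 514229
F_{30} = F_{29} + F_{28} = 514229 + 317811 = 832040
F_{31} = F_{30} + F_{29} = 832040 + 514229 = 1346269
F_{32} = F_{31} + F_{30} = 1346269 + 832040 = 2178309
F_{33} = F_{32} + F_{31} = 2178309 + 1346269 = 3524578

3524578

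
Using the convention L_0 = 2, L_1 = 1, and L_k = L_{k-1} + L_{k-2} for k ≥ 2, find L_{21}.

Iterating the recurrence up to L_{15} = 1364 and L_{14} = 843:
L_{16} = L_{15} + L_{14} = 1364 + 843 = 2207
L_{17} = L_{16} + L_{15} = 2207 + 1364 = 3571
L_{18} = L_{17} + L_{16} = 3571 + 2207 = 5778
L_{19} = L_{18} + L_{17} = 5778 + 3571 = 9349
L_{20} = L_{19} + L_{18} = 9349 + 5778 = 15127
L_{21} = L_{20} + L_{19} = 15127 + 9349 = 24476

24476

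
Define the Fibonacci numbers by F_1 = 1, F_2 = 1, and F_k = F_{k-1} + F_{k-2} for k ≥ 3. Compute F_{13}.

233

Iterating the recurrence up to F_{7} = 13 and F_{6} = 8:
F_{8} = F_{7} + F_{6} = 13 + 8 = 21
F_{9} = F_{8} + F_{7} = 21 + 13 = 34
F_{10} = F_{9} + F_{8} = 34 + 21 = 55
F_{11} = F_{10} + F_{9} = 55 + 34 = 89
F_{12} = F_{11} + F_{10} = 89 + 55 = 144
F_{13} = F_{12} + F_{11} = 144 + 89 = 233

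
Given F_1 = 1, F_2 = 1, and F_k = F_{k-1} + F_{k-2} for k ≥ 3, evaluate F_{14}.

Iterating the recurrence up to F_{8} = 21 and F_{7} = 13:
F_{9} = F_{8} + F_{7} = 21 + 13 = 34
F_{10} = F_{9} + F_{8} = 34 + 21 = 55
F_{11} = F_{10} + F_{9} = 55 + 34 = 89
F_{12} = F_{11} + F_{10} = 89 + 55 = 144
F_{13} = F_{12} + F_{11} = 144 + 89 = 233
F_{14} = F_{13} + F_{12} = 233 + 144 = 377

377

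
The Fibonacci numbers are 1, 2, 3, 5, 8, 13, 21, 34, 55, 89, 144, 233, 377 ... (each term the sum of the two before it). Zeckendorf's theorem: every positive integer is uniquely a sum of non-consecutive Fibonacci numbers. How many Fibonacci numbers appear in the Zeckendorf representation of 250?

4

233 ≤ 250 < 377, so take 233; remainder 17
13 ≤ 17 < 21, so take 13; remainder 4
3 ≤ 4 < 5, so take 3; remainder 1
1 ≤ 1 < 2, so take 1; remainder 0
250 = 233 + 13 + 3 + 1, which has 4 terms.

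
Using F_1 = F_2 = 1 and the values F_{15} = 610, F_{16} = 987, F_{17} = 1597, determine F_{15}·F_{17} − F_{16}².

610·1597 − 987² = 974170 − 974169 = 1. (Cassini's identity: F_{k−1}F_{k+1} − F_k² = (−1)^k.)

1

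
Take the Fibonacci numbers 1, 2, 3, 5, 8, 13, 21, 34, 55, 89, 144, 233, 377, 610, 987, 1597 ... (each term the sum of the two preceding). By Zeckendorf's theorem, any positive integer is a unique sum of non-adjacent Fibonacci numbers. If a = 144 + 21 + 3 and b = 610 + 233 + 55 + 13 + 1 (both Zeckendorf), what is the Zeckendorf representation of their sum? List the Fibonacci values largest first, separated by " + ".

The two numbers are 168 and 912, so their sum is 1080.
1080: greatest Fibonacci not exceeding it is 987, leaving 93
93: greatest Fibonacci not exceeding it is 89, leaving 4
4: greatest Fibonacci not exceeding it is 3, leaving 1
1: greatest Fibonacci not exceeding it is 1, leaving 0

987 + 89 + 3 + 1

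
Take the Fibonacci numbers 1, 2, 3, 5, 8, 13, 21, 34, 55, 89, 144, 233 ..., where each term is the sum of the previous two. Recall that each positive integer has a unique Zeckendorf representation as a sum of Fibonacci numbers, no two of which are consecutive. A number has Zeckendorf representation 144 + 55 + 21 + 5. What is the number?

144 + 55 + 21 + 5 = 225.

225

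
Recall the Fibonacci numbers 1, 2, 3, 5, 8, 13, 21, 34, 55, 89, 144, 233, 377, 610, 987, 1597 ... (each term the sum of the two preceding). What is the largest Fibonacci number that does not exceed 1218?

987

987 ≤ 1218 < 1597, so the largest Fibonacci number not exceeding 1218 is 987.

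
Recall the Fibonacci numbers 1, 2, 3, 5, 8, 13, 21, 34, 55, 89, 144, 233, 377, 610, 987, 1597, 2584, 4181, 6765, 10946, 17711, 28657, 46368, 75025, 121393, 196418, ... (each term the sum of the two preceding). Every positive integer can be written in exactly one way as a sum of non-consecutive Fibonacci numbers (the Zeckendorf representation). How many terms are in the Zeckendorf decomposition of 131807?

7

Greedily peel off the largest Fibonacci term at each step:
largest Fibonacci ≤ 131807 is 121393; 131807 − 121393 = 10414
largest Fibonacci ≤ 10414 is 6765; 10414 − 6765 = 3649
largest Fibonacci ≤ 3649 is 2584; 3649 − 2584 = 1065
largest Fibonacci ≤ 1065 is 987; 1065 − 987 = 78
largest Fibonacci ≤ 78 is 55; 78 − 55 = 23
largest Fibonacci ≤ 23 is 21; 23 − 21 = 2
largest Fibonacci ≤ 2 is 2; 2 − 2 = 0
131807 = 121393 + 6765 + 2584 + 987 + 55 + 21 + 2, which has 7 terms.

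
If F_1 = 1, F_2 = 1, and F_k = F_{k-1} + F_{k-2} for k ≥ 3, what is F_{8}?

Iterating the recurrence up to F_{3} = 2 and F_{2} = 1:
F_{4} = F_{3} + F_{2} = 2 + 1 = 3
F_{5} = F_{4} + F_{3} = 3 + 2 = 5
F_{6} = F_{5} + F_{4} = 5 + 3 = 8
F_{7} = F_{6} + F_{5} = 8 + 5 = 13
F_{8} = F_{7} + F_{6} = 13 + 8 = 21

21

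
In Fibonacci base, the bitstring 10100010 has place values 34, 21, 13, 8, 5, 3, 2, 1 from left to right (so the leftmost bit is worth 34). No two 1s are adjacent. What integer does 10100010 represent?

Summing the place values of the 1 bits: 34 + 13 + 2 = 49.

49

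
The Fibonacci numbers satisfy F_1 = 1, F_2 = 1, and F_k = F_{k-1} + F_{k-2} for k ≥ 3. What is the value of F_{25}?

Iterating the recurrence up to F_{19} = 4181 and F_{18} = 2584:
F_{20} = F_{19} + F_{18} = 4181 + 2584 = 6765
F_{21} = F_{20} + F_{19} = 6765 + 4181 = 10946
F_{22} = F_{21} + F_{20} = 10946 + 6765 = 17711
F_{23} = F_{22} + F_{21} = 17711 + 10946 = 28657
F_{24} = F_{23} + F_{22} = 28657 + 17711 = 46368
F_{25} = F_{24} + F_{23} = 46368 + 28657 = 75025

75025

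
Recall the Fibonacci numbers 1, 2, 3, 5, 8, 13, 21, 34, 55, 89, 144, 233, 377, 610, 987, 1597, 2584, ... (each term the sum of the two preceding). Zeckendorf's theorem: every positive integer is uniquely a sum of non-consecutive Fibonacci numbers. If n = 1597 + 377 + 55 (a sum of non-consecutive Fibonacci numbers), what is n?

1597 + 377 + 55 = 2029.

2029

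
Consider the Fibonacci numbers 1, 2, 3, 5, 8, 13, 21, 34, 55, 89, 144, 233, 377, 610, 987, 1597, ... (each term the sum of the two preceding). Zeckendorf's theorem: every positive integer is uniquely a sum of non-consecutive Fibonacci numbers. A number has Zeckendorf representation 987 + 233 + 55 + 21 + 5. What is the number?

1301

987 + 233 + 55 + 21 + 5 = 1301.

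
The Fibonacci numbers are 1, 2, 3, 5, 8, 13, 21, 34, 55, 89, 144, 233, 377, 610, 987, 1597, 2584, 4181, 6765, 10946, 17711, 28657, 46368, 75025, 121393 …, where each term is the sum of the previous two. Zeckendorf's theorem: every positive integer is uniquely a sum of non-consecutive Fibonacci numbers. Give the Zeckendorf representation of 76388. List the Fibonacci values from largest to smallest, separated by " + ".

75025 + 987 + 233 + 89 + 34 + 13 + 5 + 2

76388 − 75025 = 1363
1363 − 987 = 376
376 − 233 = 143
143 − 89 = 54
54 − 34 = 20
20 − 13 = 7
7 − 5 = 2
2 − 2 = 0
So 76388 = 75025 + 987 + 233 + 89 + 34 + 13 + 5 + 2, with no two terms consecutive in the sequence.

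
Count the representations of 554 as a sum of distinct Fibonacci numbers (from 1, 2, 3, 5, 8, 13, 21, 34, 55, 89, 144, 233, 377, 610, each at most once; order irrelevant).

Starting from the Zeckendorf form and repeatedly splitting a term F_k into F_{k−1} + F_{k−2} (when neither is already used) reaches every representation.
554 = 377+144+21+8+3+1 = 377+89+55+21+8+3+1 = 233+144+89+55+21+8+3+1 — 3 representations.

3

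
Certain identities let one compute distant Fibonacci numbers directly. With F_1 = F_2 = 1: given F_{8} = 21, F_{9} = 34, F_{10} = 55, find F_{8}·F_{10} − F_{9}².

-1

21·55 − 34² = 1155 − 1156 = -1. (Cassini's identity: F_{k−1}F_{k+1} − F_k² = (−1)^k.)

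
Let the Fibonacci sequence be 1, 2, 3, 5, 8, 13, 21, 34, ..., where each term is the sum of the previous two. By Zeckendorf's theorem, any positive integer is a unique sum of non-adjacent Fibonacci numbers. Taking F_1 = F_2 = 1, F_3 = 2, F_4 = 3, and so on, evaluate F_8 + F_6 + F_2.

30

F_8 + F_6 + F_2 = 21 + 8 + 1 = 30.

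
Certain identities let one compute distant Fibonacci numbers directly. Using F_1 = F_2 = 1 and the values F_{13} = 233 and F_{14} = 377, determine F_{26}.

By the doubling identity F_{2k} = F_k(2F_{k+1} − F_k): F_{26} = 233·(2·377 − 233) = 233·521 = 121393.

121393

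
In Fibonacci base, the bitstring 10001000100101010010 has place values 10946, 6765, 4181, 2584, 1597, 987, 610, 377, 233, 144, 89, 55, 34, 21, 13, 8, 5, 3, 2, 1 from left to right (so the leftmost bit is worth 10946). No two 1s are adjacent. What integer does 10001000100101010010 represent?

12862

Summing the place values of the 1 bits: 10946 + 1597 + 233 + 55 + 21 + 8 + 2 = 12862.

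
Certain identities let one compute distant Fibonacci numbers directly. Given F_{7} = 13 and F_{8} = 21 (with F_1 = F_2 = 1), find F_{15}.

By F_{2k+1} = F_k² + F_{k+1}²: F_{15} = 13² + 21² = 169 + 441 = 610.

610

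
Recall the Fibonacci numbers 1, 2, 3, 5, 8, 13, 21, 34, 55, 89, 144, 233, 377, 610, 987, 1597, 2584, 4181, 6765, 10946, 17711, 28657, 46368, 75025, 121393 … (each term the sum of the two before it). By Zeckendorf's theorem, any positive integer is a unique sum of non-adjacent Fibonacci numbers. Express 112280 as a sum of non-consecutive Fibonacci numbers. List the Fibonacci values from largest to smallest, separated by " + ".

Greedy algorithm:
112280: greatest Fibonacci not exceeding it is 75025, leaving 37255
37255: greatest Fibonacci not exceeding it is 28657, leaving 8598
8598: greatest Fibonacci not exceeding it is 6765, leaving 1833
1833: greatest Fibonacci not exceeding it is 1597, leaving 236
236: greatest Fibonacci not exceeding it is 233, leaving 3
3: greatest Fibonacci not exceeding it is 3, leaving 0
So 112280 = 75025 + 28657 + 6765 + 1597 + 233 + 3, with no two terms consecutive in the sequence.

75025 + 28657 + 6765 + 1597 + 233 + 3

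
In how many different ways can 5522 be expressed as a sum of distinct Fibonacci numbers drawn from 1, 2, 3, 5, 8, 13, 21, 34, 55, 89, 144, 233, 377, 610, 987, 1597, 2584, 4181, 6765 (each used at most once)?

Each representation comes from the Zeckendorf form by replacing some F_k with F_{k−1} + F_{k−2} where possible.
5522 = 4181+987+233+89+21+8+3 = 4181+987+233+89+21+8+2+1 = 4181+987+233+55+34+21+8+3 = … (45 more), for 48 in all.

48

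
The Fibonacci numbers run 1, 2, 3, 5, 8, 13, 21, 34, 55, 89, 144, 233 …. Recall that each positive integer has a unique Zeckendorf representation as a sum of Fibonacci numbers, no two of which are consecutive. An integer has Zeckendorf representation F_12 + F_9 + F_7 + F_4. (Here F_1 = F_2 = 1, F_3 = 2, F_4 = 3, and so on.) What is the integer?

194

F_12 + F_9 + F_7 + F_4 = 144 + 34 + 13 + 3 = 194.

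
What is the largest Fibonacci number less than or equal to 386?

377 ≤ 386 < 610, so the largest Fibonacci number not exceeding 386 is 377.

377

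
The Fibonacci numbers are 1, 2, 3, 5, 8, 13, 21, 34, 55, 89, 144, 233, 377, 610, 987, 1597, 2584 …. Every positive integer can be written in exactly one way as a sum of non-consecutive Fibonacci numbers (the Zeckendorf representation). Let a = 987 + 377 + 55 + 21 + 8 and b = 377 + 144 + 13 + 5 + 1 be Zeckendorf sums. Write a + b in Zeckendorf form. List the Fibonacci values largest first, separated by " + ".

1597 + 377 + 13 + 1

The two numbers are 1448 and 540, so their sum is 1988.
subtract 1597 from 1988: 391 remains
subtract 377 from 391: 14 remains
subtract 13 from 14: 1 remains
subtract 1 from 1: 0 remains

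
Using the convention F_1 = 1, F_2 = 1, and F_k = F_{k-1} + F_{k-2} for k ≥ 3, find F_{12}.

144

Iterating the recurrence up to F_{4} = 3 and F_{3} = 2:
F_{5} = F_{4} + F_{3} = 3 + 2 = 5
F_{6} = F_{5} + F_{4} = 5 + 3 = 8
F_{7} = F_{6} + F_{5} = 8 + 5 = 13
F_{8} = F_{7} + F_{6} = 13 + 8 = 21
F_{9} = F_{8} + F_{7} = 21 + 13 = 34
F_{10} = F_{9} + F_{8} = 34 + 21 = 55
F_{11} = F_{10} + F_{9} = 55 + 34 = 89
F_{12} = F_{11} + F_{10} = 89 + 55 = 144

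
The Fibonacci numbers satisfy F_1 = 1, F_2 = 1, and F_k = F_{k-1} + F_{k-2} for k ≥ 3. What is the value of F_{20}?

6765

Iterating the recurrence up to F_{12} = 144 and F_{11} = 89:
F_{13} = F_{12} + F_{11} = 144 + 89 = 233
F_{14} = F_{13} + F_{12} = 233 + 144 = 377
F_{15} = F_{14} + F_{13} = 377 + 233 = 610
F_{16} = F_{15} + F_{14} = 610 + 377 = 987
F_{17} = F_{16} + F_{15} = 987 + 610 = 1597
F_{18} = F_{17} + F_{16} = 1597 + 987 = 2584
F_{19} = F_{18} + F_{17} = 2584 + 1597 = 4181
F_{20} = F_{19} + F_{18} = 4181 + 2584 = 6765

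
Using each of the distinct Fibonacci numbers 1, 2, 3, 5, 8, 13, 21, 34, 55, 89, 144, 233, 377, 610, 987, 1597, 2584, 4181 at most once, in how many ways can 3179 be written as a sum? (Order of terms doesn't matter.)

Starting from the Zeckendorf form and repeatedly splitting a term F_k into F_{k−1} + F_{k−2} (when neither is already used) reaches every representation.
3179 = 2584+377+144+55+13+5+1 = 2584+377+144+55+13+3+2+1 = 2584+377+144+34+21+13+5+1 = 2584+377+144+55+8+5+3+2+1 = … (23 more), for 27 in all.

27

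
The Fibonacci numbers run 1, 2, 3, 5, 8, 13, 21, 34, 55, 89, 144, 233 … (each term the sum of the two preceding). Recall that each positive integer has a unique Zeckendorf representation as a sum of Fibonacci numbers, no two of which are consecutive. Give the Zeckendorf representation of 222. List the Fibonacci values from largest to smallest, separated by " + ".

144 + 55 + 21 + 2

Greedy algorithm:
144 ≤ 222 < 233, so take 144; remainder 78
55 ≤ 78 < 89, so take 55; remainder 23
21 ≤ 23 < 34, so take 21; remainder 2
2 ≤ 2 < 3, so take 2; remainder 0
So 222 = 144 + 55 + 21 + 2, with no two terms consecutive in the sequence.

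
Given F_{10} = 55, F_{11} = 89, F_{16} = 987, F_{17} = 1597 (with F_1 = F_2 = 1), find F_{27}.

By the addition formula F_{m+n} = F_m F_{n+1} + F_{m−1} F_n with m=11, n=16: F_{27} = 89·1597 + 55·987 = 142133 + 54285 = 196418.

196418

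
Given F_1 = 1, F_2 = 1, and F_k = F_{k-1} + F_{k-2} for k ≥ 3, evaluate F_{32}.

Iterating the recurrence up to F_{28} = 317811 and F_{27} = 196418:
F_{29} = F_{28} + F_{27} = 317811 + 196418 = 514229
F_{30} = F_{29} + F_{28} = 514229 + 317811 = 832040
F_{31} = F_{30} + F_{29} = 832040 + 514229 = 1346269
F_{32} = F_{31} + F_{30} = 1346269 + 832040 = 2178309

2178309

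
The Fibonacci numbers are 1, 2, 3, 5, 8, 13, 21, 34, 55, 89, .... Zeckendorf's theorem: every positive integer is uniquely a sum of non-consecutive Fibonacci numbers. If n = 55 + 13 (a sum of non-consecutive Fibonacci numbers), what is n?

55 + 13 = 68.

68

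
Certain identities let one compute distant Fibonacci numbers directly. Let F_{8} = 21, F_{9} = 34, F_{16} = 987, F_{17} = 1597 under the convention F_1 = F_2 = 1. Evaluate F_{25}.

By the addition formula F_{m+n} = F_m F_{n+1} + F_{m−1} F_n with m=9, n=16: F_{25} = 34·1597 + 21·987 = 54298 + 20727 = 75025.

75025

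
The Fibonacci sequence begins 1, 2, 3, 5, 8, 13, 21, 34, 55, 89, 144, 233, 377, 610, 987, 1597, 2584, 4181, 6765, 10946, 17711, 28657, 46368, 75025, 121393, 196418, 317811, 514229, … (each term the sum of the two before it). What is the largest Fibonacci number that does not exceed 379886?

317811 ≤ 379886 < 514229, so the largest Fibonacci number not exceeding 379886 is 317811.

317811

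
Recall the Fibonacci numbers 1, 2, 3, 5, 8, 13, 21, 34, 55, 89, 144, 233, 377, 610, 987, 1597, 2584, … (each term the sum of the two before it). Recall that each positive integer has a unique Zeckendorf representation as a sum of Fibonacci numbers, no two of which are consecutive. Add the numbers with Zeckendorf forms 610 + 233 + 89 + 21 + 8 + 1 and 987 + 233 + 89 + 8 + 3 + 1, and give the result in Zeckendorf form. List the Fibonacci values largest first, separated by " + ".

The two numbers are 962 and 1321, so their sum is 2283.
1597 ≤ 2283 < 2584, so take 1597; remainder 686
610 ≤ 686 < 987, so take 610; remainder 76
55 ≤ 76 < 89, so take 55; remainder 21
21 ≤ 21 < 34, so take 21; remainder 0

1597 + 610 + 55 + 21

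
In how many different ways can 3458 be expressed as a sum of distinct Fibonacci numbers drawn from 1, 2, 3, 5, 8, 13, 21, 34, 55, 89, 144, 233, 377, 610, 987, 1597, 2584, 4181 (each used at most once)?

3458 = 2584+610+233+21+8+2 = 2584+610+233+21+5+3+2 = 2584+610+144+89+21+8+2 = 2584+610+233+13+8+5+3+2 = … (26 more), for 30 in all.

30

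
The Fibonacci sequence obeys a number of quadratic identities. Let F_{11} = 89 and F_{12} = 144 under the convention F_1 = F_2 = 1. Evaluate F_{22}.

17711

By the doubling identity F_{2k} = F_k(2F_{k+1} − F_k): F_{22} = 89·(2·144 − 89) = 89·199 = 17711.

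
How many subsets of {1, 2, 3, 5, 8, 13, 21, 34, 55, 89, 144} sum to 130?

130 = 89+34+5+2 = 89+21+13+5+2 = 55+34+21+13+5+2 — 3 representations.

3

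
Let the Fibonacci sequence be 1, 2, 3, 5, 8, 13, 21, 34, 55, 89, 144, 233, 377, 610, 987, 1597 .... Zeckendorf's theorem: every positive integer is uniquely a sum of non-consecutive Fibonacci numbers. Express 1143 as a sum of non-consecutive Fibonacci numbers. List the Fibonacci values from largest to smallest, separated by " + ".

987 + 144 + 8 + 3 + 1

987 ≤ 1143 < 1597, so take 987; remainder 156
144 ≤ 156 < 233, so take 144; remainder 12
8 ≤ 12 < 13, so take 8; remainder 4
3 ≤ 4 < 5, so take 3; remainder 1
1 ≤ 1 < 2, so take 1; remainder 0
So 1143 = 987 + 144 + 8 + 3 + 1, with no two terms consecutive in the sequence.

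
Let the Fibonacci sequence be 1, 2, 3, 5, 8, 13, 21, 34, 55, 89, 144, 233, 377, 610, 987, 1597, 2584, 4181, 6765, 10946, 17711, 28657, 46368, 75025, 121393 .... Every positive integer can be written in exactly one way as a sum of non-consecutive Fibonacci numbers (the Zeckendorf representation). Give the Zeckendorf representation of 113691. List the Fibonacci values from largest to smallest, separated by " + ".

113691: greatest Fibonacci not exceeding it is 75025, leaving 38666
38666: greatest Fibonacci not exceeding it is 28657, leaving 10009
10009: greatest Fibonacci not exceeding it is 6765, leaving 3244
3244: greatest Fibonacci not exceeding it is 2584, leaving 660
660: greatest Fibonacci not exceeding it is 610, leaving 50
50: greatest Fibonacci not exceeding it is 34, leaving 16
16: greatest Fibonacci not exceeding it is 13, leaving 3
3: greatest Fibonacci not exceeding it is 3, leaving 0
So 113691 = 75025 + 28657 + 6765 + 2584 + 610 + 34 + 13 + 3, with no two terms consecutive in the sequence.

75025 + 28657 + 6765 + 2584 + 610 + 34 + 13 + 3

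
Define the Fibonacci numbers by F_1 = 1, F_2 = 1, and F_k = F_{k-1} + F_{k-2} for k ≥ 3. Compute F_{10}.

55

Iterating the recurrence up to F_{5} = 5 and F_{4} = 3:
F_{6} = F_{5} + F_{4} = 5 + 3 = 8
F_{7} = F_{6} + F_{5} = 8 + 5 = 13
F_{8} = F_{7} + F_{6} = 13 + 8 = 21
F_{9} = F_{8} + F_{7} = 21 + 13 = 34
F_{10} = F_{9} + F_{8} = 34 + 21 = 55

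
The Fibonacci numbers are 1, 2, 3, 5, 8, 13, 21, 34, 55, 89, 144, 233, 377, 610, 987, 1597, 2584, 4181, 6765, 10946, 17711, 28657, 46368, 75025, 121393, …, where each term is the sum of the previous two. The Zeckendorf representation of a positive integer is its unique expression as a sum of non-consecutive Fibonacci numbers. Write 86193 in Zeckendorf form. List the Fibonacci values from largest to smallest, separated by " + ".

86193: greatest Fibonacci not exceeding it is 75025, leaving 11168
11168: greatest Fibonacci not exceeding it is 10946, leaving 222
222: greatest Fibonacci not exceeding it is 144, leaving 78
78: greatest Fibonacci not exceeding it is 55, leaving 23
23: greatest Fibonacci not exceeding it is 21, leaving 2
2: greatest Fibonacci not exceeding it is 2, leaving 0
So 86193 = 75025 + 10946 + 144 + 55 + 21 + 2, with no two terms consecutive in the sequence.

75025 + 10946 + 144 + 55 + 21 + 2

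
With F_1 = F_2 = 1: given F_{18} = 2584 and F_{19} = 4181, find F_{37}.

By F_{2k+1} = F_k² + F_{k+1}²: F_{37} = 2584² + 4181² = 6677056 + 17480761 = 24157817.

24157817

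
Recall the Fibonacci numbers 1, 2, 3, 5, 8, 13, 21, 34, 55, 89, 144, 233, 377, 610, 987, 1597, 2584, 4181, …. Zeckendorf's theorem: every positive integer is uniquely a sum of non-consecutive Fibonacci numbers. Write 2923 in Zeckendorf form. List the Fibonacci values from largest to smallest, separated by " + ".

2584 + 233 + 89 + 13 + 3 + 1

Greedily peel off the largest Fibonacci term at each step:
2584 ≤ 2923 < 4181, so take 2584; remainder 339
233 ≤ 339 < 377, so take 233; remainder 106
89 ≤ 106 < 144, so take 89; remainder 17
13 ≤ 17 < 21, so take 13; remainder 4
3 ≤ 4 < 5, so take 3; remainder 1
1 ≤ 1 < 2, so take 1; remainder 0
So 2923 = 2584 + 233 + 89 + 13 + 3 + 1, with no two terms consecutive in the sequence.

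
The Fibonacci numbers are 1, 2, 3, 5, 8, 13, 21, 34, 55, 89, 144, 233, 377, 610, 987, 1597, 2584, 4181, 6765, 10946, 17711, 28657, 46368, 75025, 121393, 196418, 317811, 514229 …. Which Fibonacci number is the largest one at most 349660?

317811

317811 ≤ 349660 < 514229, so the largest Fibonacci number not exceeding 349660 is 317811.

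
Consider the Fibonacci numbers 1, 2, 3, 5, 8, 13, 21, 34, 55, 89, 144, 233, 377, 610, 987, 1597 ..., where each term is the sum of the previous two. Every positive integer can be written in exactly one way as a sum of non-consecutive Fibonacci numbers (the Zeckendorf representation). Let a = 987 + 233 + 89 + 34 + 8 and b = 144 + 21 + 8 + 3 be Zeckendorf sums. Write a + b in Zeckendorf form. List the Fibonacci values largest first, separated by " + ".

The two numbers are 1351 and 176, so their sum is 1527.
take 987 (≤ 1527); 1527 − 987 = 540
take 377 (≤ 540); 540 − 377 = 163
take 144 (≤ 163); 163 − 144 = 19
take 13 (≤ 19); 19 − 13 = 6
take 5 (≤ 6); 6 − 5 = 1
take 1 (≤ 1); 1 − 1 = 0

987 + 377 + 144 + 13 + 5 + 1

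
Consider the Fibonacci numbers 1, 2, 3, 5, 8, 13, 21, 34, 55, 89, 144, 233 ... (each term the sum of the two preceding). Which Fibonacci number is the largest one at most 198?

144

144 ≤ 198 < 233, so the largest Fibonacci number not exceeding 198 is 144.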